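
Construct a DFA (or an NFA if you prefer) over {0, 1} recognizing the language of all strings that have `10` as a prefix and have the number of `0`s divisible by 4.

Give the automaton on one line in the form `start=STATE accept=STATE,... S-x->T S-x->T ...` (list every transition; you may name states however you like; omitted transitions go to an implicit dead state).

start=s0 accept=s9 s0-0->s1 s0-1->s2 s1-0->s3 s1-1->s1 s2-0->s4 s2-1->s5 s3-0->s6 s3-1->s3 s4-0->s7 s4-1->s4 s5-0->s1 s5-1->s5 s6-0->s5 s6-1->s6 s7-0->s8 s7-1->s7 s8-0->s9 s8-1->s8 s9-0->s4 s9-1->s9

Run two small machines in parallel and take their product. One (4 states) tracks whether the input so far still matches the prefix `10`; the other (4 states) tracks the count of `0`s modulo 4. Each combined state is a pair, one component from each; accept when both components accept.
A 10-state machine:
        0   1  
>  s0   s1  s2 
   s1   s3  s1 
   s2   s4  s5 
   s3   s6  s3 
   s4   s7  s4 
   s5   s1  s5 
   s6   s5  s6 
   s7   s8  s7 
   s8   s9  s8 
 * s9   s4  s9 
(> = start, * = accepting)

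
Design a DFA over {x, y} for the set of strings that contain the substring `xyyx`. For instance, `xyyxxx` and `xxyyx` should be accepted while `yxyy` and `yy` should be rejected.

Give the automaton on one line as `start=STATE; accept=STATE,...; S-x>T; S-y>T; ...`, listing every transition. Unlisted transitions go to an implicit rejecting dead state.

States S0..S3 record the length of the longest prefix of `xyyx` that matches the current input suffix. Reaching S4 means `xyyx` has been seen, and we stay there forever. Accept from S4.
5 states suffice.
        x   y  
>  S0   S1  S0 
   S1   S1  S2 
   S2   S1  S3 
   S3   S4  S0 
 * S4   S4  S4 
(> = start, * = accepting)

start=S0; accept=S4; S0-x>S1; S0-y>S0; S1-x>S1; S1-y>S2; S2-x>S1; S2-y>S3; S3-x>S4; S3-y>S0; S4-x>S4; S4-y>S4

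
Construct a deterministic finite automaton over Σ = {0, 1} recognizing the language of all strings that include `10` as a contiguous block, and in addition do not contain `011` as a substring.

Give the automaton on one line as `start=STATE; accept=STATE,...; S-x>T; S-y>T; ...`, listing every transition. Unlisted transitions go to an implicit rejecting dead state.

Run two small machines in parallel and take their product. One (3 states) tracks whether and how much of `10` has been seen; the other (4 states) tracks partial matches of the forbidden pattern `011`. Each combined state is a pair, one component from each; accept when both components accept. Minimizing collapses redundant product states.
A 7-state machine:
       0  1 
>  A   B  C 
   B   B  D 
   C   E  C 
   D   E  F 
 * E   E  G 
   F   F  F 
 * G   E  F 
(> = start, * = accepting)

start=A; accept=E,G; A-0>B; A-1>C; B-0>B; B-1>D; C-0>E; C-1>C; D-0>E; D-1>F; E-0>E; E-1>G; F-0>F; F-1>F; G-0>E; G-1>F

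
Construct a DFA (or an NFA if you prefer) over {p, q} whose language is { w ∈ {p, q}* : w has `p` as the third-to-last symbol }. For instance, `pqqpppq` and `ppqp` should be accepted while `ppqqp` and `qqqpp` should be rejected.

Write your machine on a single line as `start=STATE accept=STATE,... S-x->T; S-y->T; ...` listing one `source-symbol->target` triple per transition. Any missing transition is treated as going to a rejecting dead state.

start=s0; accept=s7,s8,s9,s10; s0-p->s1; s0-q->s2; s1-p->s3; s1-q->s4; s2-p->s5; s2-q->s6; s3-p->s7; s3-q->s8; s4-p->s9; s4-q->s10; s5-p->s11; s5-q->s12; s6-p->s13; s6-q->s14; s7-p->s7; s7-q->s8; s8-p->s9; s8-q->s10; s9-p->s11; s9-q->s12; s10-p->s13; s10-q->s14; s11-p->s7; s11-q->s8; s12-p->s9; s12-q->s10; s13-p->s11; s13-q->s12; s14-p->s13; s14-q->s14

Because acceptance depends on a position counted from the end, the machine has to buffer the most recent 3 symbols. Make each state the string of the last up-to-3 symbols read; on input `x` shift the window left and append `x`. Accept when the buffered window has length 3 and begins with `p`.
          p    q  
>  s0     s1   s2 
   s1     s3   s4 
   s2     s5   s6 
   s3     s7   s8 
   s4     s9  s10 
   s5    s11  s12 
   s6    s13  s14 
 * s7     s7   s8 
 * s8     s9  s10 
 * s9    s11  s12 
 * s10   s13  s14 
   s11    s7   s8 
   s12    s9  s10 
   s13   s11  s12 
   s14   s13  s14 
(> = start, * = accepting)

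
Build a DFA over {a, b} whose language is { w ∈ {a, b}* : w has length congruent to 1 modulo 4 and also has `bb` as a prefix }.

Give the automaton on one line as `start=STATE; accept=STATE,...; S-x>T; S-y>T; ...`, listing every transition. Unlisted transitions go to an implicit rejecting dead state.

start=q0; accept=q9; q0-a>q1; q0-b>q2; q1-a>q3; q1-b>q3; q2-a>q3; q2-b>q4; q3-a>q5; q3-b>q5; q4-a>q6; q4-b>q6; q5-a>q7; q5-b>q7; q6-a>q8; q6-b>q8; q7-a>q1; q7-b>q1; q8-a>q9; q8-b>q9; q9-a>q4; q9-b>q4

Run two small machines in parallel and take their product. The first has 4 states tracking the input length modulo 4; the second has 4 states tracking whether the input so far still matches the prefix `bb`. A product state is a pair (one from each), accepting exactly when both do.
A 10-state machine:
        a   b  
>  q0   q1  q2 
   q1   q3  q3 
   q2   q3  q4 
   q3   q5  q5 
   q4   q6  q6 
   q5   q7  q7 
   q6   q8  q8 
   q7   q1  q1 
   q8   q9  q9 
 * q9   q4  q4 
(> = start, * = accepting)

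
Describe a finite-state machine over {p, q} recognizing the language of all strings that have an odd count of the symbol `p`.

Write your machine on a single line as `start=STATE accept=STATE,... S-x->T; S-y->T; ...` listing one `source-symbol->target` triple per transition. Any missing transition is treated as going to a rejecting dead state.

start=A; accept=B; A-p->B; A-q->A; B-p->A; B-q->B

Keep the running count of `p`s modulo 2: each `p` advances along the cycle A → B → A while other symbols loop. Accept at B.
With 2 states:
       p  q 
>  A   B  A 
 * B   A  B 
(> = start, * = accepting)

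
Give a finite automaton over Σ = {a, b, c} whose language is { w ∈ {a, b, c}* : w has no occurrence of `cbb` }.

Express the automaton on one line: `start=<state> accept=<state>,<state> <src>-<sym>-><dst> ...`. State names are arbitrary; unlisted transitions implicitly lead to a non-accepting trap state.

start=q0 accept=q0,q1,q2 q0-a->q0 q0-b->q0 q0-c->q1 q1-a->q0 q1-b->q2 q1-c->q1 q2-a->q0 q2-b->q3 q2-c->q1 q3-a->q3 q3-b->q3 q3-c->q3

This is the complement of 'contains `cbb`'. Use the same substring-matching states — q0 through q3 holding how much of `cbb` has just been matched — but flip the accepting set: everything except the trap q3 accepts.
A 4-state machine:
        a   b   c  
>* q0   q0  q0  q1 
 * q1   q0  q2  q1 
 * q2   q0  q3  q1 
   q3   q3  q3  q3 
(> = start, * = accepting)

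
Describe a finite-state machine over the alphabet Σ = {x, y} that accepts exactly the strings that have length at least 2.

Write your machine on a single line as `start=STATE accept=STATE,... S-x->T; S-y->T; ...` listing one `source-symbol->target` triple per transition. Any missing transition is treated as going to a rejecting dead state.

start=s0; accept=s2,s3; s0-x->s1; s0-y->s1; s1-x->s2; s1-y->s2; s2-x->s3; s2-y->s3; s3-x->s3; s3-y->s3

Count input length up to 3: every symbol moves from s0 toward s3, which means 'more than 2' and absorbs. Accept from {s2, s3}.
With 4 states:
        x   y  
>  s0   s1  s1 
   s1   s2  s2 
 * s2   s3  s3 
 * s3   s3  s3 
(> = start, * = accepting)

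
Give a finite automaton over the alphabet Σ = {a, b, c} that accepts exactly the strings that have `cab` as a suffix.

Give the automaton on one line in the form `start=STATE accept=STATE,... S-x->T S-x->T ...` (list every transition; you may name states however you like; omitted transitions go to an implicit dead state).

start=s0 accept=s3 s0-a->s0 s0-b->s0 s0-c->s1 s1-a->s2 s1-b->s0 s1-c->s1 s2-a->s0 s2-b->s3 s2-c->s1 s3-a->s0 s3-b->s0 s3-c->s1

Remember how much of `cab` the current input suffix matches. State s0 means no match yet; s1 means the last symbol is `c`; s2 means the last 2 symbols are `ca`; s3 means the last 3 symbols are `cab`. Only s3 accepts. On a mismatch, fall back to the longest proper suffix that is still a prefix of `cab`.
A 4-state machine:
        a   b   c  
>  s0   s0  s0  s1 
   s1   s2  s0  s1 
   s2   s0  s3  s1 
 * s3   s0  s0  s1 
(> = start, * = accepting)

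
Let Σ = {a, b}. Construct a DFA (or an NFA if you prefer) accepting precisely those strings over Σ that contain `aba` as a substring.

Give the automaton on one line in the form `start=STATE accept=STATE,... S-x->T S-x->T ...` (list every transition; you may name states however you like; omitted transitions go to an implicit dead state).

start=q0 accept=q3 q0-a->q1 q0-b->q0 q1-a->q1 q1-b->q2 q2-a->q3 q2-b->q0 q3-a->q3 q3-b->q3

Track how much of `aba` has been matched so far: state q0 is no progress, q3 is the absorbing accept state reached once `aba` has occurred. Intermediate states record partial matches; on a mismatch, fall back to the longest reusable overlap.
4 states suffice.
        a   b  
>  q0   q1  q0 
   q1   q1  q2 
   q2   q3  q0 
 * q3   q3  q3 
(> = start, * = accepting)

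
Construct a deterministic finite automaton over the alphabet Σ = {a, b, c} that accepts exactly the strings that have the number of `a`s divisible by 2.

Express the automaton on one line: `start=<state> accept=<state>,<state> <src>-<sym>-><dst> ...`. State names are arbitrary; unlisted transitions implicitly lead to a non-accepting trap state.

The only thing that matters is how many `a`s have appeared, reduced mod 2. Use one state per residue: q0 for 0, …, q1 for 1. Reading `a` moves to the next residue; anything else stays put. q0 is accepting.
A 2-state machine:
        a   b   c  
>* q0   q1  q0  q0 
   q1   q0  q1  q1 
(> = start, * = accepting)

start=q0 accept=q0 q0-a->q1 q0-b->q0 q0-c->q0 q1-a->q0 q1-b->q1 q1-c->q1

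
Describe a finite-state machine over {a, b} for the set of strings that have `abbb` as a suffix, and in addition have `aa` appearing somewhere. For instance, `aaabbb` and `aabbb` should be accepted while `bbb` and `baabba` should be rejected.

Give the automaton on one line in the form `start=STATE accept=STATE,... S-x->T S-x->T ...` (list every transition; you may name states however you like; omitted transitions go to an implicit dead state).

start=S0 accept=S5 S0-a->S1 S0-b->S0 S1-a->S2 S1-b->S0 S2-a->S2 S2-b->S3 S3-a->S2 S3-b->S4 S4-a->S2 S4-b->S5 S5-a->S2 S5-b->S6 S6-a->S2 S6-b->S6

Build one automaton per condition and run them in lockstep. The first has 5 states tracking how much of the suffix `abbb` has currently been matched; the second has 3 states tracking whether and how much of `aa` has been seen. A product state is a pair (one from each), accepting exactly when both do. Minimizing collapses redundant product states.
With 7 states:
        a   b  
>  S0   S1  S0 
   S1   S2  S0 
   S2   S2  S3 
   S3   S2  S4 
   S4   S2  S5 
 * S5   S2  S6 
   S6   S2  S6 
(> = start, * = accepting)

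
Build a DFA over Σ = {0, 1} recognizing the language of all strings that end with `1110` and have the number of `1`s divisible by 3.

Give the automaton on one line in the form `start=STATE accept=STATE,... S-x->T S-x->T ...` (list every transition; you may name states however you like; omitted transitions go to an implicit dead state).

Handle the two conditions separately and then intersect. The first has 5 states tracking how much of the suffix `1110` has currently been matched; the second has 3 states tracking the count of `1`s modulo 3. A product state is a pair (one from each), accepting exactly when both do.
15 states suffice.
          0    1  
>  q0     q0   q1 
   q1     q2   q3 
   q2     q2   q4 
   q3     q5   q6 
   q4     q5   q7 
   q5     q5   q8 
   q6     q9  q10 
   q7     q0  q10 
   q8     q0  q11 
 * q9     q0   q1 
   q10   q12  q13 
   q11    q2  q13 
   q12    q2   q4 
   q13   q14   q6 
   q14    q5   q8 
(> = start, * = accepting)

start=q0 accept=q9 q0-0->q0 q0-1->q1 q1-0->q2 q1-1->q3 q2-0->q2 q2-1->q4 q3-0->q5 q3-1->q6 q4-0->q5 q4-1->q7 q5-0->q5 q5-1->q8 q6-0->q9 q6-1->q10 q7-0->q0 q7-1->q10 q8-0->q0 q8-1->q11 q9-0->q0 q9-1->q1 q10-0->q12 q10-1->q13 q11-0->q2 q11-1->q13 q12-0->q2 q12-1->q4 q13-0->q14 q13-1->q6 q14-0->q5 q14-1->q8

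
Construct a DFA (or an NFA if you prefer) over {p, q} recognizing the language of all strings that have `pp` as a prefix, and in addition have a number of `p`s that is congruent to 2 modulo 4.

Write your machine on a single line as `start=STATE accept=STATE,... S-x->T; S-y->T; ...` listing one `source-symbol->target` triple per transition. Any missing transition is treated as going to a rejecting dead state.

Run two small machines in parallel and take their product. The first has 4 states tracking whether the input so far still matches the prefix `pp`; the second has 4 states tracking the count of `p`s modulo 4. A product state is a pair (one from each), accepting exactly when both do.
10 states suffice.
       p  q 
>  A   B  C 
   B   D  E 
   C   E  C 
 * D   F  D 
   E   G  E 
   F   H  F 
   G   I  G 
   H   J  H 
   I   C  I 
   J   D  J 
(> = start, * = accepting)

start=A; accept=D; A-p->B; A-q->C; B-p->D; B-q->E; C-p->E; C-q->C; D-p->F; D-q->D; E-p->G; E-q->E; F-p->H; F-q->F; G-p->I; G-q->G; H-p->J; H-q->H; I-p->C; I-q->I; J-p->D; J-q->J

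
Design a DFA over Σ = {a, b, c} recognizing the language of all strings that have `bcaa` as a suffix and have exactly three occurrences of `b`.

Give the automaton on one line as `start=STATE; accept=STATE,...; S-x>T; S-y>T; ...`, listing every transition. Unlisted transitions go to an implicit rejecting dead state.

Run two small machines in parallel and take their product. The first has 5 states tracking how much of the suffix `bcaa` has currently been matched; the second has 5 states tracking the count of `b`s, saturating at 4. A product state is a pair (one from each), accepting exactly when both do.
          a    b    c  
>  s0     s0   s1   s0 
   s1     s2   s3   s4 
   s2     s2   s3   s2 
   s3     s5   s6   s7 
   s4     s8   s3   s2 
   s5     s5   s6   s5 
   s6     s9  s10  s11 
   s7    s12   s6   s5 
   s8    s13   s3   s2 
   s9     s9  s10   s9 
   s10   s14  s10  s15 
   s11   s16  s10   s9 
   s12   s17   s6   s5 
   s13    s2   s3   s2 
   s14   s14  s10  s14 
   s15   s18  s10  s14 
   s16   s19  s10   s9 
   s17    s5   s6   s5 
   s18   s20  s10  s14 
 * s19    s9  s10   s9 
   s20   s14  s10  s14 
(> = start, * = accepting)

start=s0; accept=s19; s0-a>s0; s0-b>s1; s0-c>s0; s1-a>s2; s1-b>s3; s1-c>s4; s2-a>s2; s2-b>s3; s2-c>s2; s3-a>s5; s3-b>s6; s3-c>s7; s4-a>s8; s4-b>s3; s4-c>s2; s5-a>s5; s5-b>s6; s5-c>s5; s6-a>s9; s6-b>s10; s6-c>s11; s7-a>s12; s7-b>s6; s7-c>s5; s8-a>s13; s8-b>s3; s8-c>s2; s9-a>s9; s9-b>s10; s9-c>s9; s10-a>s14; s10-b>s10; s10-c>s15; s11-a>s16; s11-b>s10; s11-c>s9; s12-a>s17; s12-b>s6; s12-c>s5; s13-a>s2; s13-b>s3; s13-c>s2; s14-a>s14; s14-b>s10; s14-c>s14; s15-a>s18; s15-b>s10; s15-c>s14; s16-a>s19; s16-b>s10; s16-c>s9; s17-a>s5; s17-b>s6; s17-c>s5; s18-a>s20; s18-b>s10; s18-c>s14; s19-a>s9; s19-b>s10; s19-c>s9; s20-a>s14; s20-b>s10; s20-c>s14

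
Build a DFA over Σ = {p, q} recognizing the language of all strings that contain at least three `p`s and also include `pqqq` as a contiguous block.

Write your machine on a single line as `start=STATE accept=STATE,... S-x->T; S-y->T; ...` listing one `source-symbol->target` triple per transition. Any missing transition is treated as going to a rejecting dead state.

Handle the two conditions separately and then intersect. The first has 5 states tracking the count of `p`s, saturating at 4; the second has 5 states tracking whether and how much of `pqqq` has been seen. A product state is a pair (one from each), accepting exactly when both do.
          p    q  
>  s0     s1   s0 
   s1     s2   s3 
   s2     s4   s5 
   s3     s2   s6 
   s4     s7   s8 
   s5     s4   s9 
   s6     s2  s10 
   s7     s7  s11 
   s8     s7  s12 
   s9     s4  s13 
   s10   s13  s10 
   s11    s7  s14 
   s12    s7  s15 
   s13   s15  s13 
   s14    s7  s16 
 * s15   s16  s15 
 * s16   s16  s16 
(> = start, * = accepting)

start=s0; accept=s15,s16; s0-p->s1; s0-q->s0; s1-p->s2; s1-q->s3; s2-p->s4; s2-q->s5; s3-p->s2; s3-q->s6; s4-p->s7; s4-q->s8; s5-p->s4; s5-q->s9; s6-p->s2; s6-q->s10; s7-p->s7; s7-q->s11; s8-p->s7; s8-q->s12; s9-p->s4; s9-q->s13; s10-p->s13; s10-q->s10; s11-p->s7; s11-q->s14; s12-p->s7; s12-q->s15; s13-p->s15; s13-q->s13; s14-p->s7; s14-q->s16; s15-p->s16; s15-q->s15; s16-p->s16; s16-q->s16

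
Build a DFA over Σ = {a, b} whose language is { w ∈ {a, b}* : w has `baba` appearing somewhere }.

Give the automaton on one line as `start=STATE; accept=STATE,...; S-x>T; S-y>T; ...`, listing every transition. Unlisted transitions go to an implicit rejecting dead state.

Track how much of `baba` has been matched so far: state s0 is no progress, s4 is the absorbing accept state reached once `baba` has occurred. Intermediate states record partial matches; on a mismatch, fall back to the longest reusable overlap.
A 5-state machine:
        a   b  
>  s0   s0  s1 
   s1   s2  s1 
   s2   s0  s3 
   s3   s4  s1 
 * s4   s4  s4 
(> = start, * = accepting)

start=s0; accept=s4; s0-a>s0; s0-b>s1; s1-a>s2; s1-b>s1; s2-a>s0; s2-b>s3; s3-a>s4; s3-b>s1; s4-a>s4; s4-b>s4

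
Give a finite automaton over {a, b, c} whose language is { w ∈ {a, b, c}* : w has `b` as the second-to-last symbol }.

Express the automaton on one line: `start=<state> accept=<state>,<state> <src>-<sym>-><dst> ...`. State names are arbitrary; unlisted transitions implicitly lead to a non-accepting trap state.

start=s0 accept=s7,s8,s9 s0-a->s1 s0-b->s2 s0-c->s3 s1-a->s4 s1-b->s5 s1-c->s6 s2-a->s7 s2-b->s8 s2-c->s9 s3-a->s10 s3-b->s11 s3-c->s12 s4-a->s4 s4-b->s5 s4-c->s6 s5-a->s7 s5-b->s8 s5-c->s9 s6-a->s10 s6-b->s11 s6-c->s12 s7-a->s4 s7-b->s5 s7-c->s6 s8-a->s7 s8-b->s8 s8-c->s9 s9-a->s10 s9-b->s11 s9-c->s12 s10-a->s4 s10-b->s5 s10-c->s6 s11-a->s7 s11-b->s8 s11-c->s9 s12-a->s10 s12-b->s11 s12-c->s12

A DFA must remember the last 2 symbols (since which symbol is second-to-last isn't known until the input ends). Use one state per possible window of the last ≤2 symbols; accept from those whose window starts with `b`.
A 13-state machine:
          a    b    c  
>  s0     s1   s2   s3 
   s1     s4   s5   s6 
   s2     s7   s8   s9 
   s3    s10  s11  s12 
   s4     s4   s5   s6 
   s5     s7   s8   s9 
   s6    s10  s11  s12 
 * s7     s4   s5   s6 
 * s8     s7   s8   s9 
 * s9    s10  s11  s12 
   s10    s4   s5   s6 
   s11    s7   s8   s9 
   s12   s10  s11  s12 
(> = start, * = accepting)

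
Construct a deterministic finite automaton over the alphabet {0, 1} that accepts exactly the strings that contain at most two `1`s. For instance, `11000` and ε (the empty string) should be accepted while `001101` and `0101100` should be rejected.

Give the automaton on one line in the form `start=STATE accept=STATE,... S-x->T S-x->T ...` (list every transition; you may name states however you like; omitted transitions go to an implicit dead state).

start=q0 accept=q0,q1,q2 q0-0->q0 q0-1->q1 q1-0->q1 q1-1->q2 q2-0->q2 q2-1->q3 q3-0->q3 q3-1->q3

Count `1`s, saturating at 3: states q0 through q2 mean 0 through 2 `1`s seen; q3 means more than 2. Each `1` increments (capped at q3); other symbols loop. Accept from {q0, q1, q2}.
A 4-state machine:
        0   1  
>* q0   q0  q1 
 * q1   q1  q2 
 * q2   q2  q3 
   q3   q3  q3 
(> = start, * = accepting)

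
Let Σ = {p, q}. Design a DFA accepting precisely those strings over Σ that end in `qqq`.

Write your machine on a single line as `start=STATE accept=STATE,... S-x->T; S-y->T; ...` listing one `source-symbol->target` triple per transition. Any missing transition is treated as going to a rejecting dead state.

Remember how much of `qqq` the current input suffix matches. State S0 means no match yet; S1 means the last symbol is `q`; S2 means the last 2 symbols are `qq`; S3 means the last 3 symbols are `qqq`. Only S3 accepts. On a mismatch, fall back to the longest proper suffix that is still a prefix of `qqq`.
        p   q  
>  S0   S0  S1 
   S1   S0  S2 
   S2   S0  S3 
 * S3   S0  S3 
(> = start, * = accepting)

start=S0; accept=S3; S0-p->S0; S0-q->S1; S1-p->S0; S1-q->S2; S2-p->S0; S2-q->S3; S3-p->S0; S3-q->S3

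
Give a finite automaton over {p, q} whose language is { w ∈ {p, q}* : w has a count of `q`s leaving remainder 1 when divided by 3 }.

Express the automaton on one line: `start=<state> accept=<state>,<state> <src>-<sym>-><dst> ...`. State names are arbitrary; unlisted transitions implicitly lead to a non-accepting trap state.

start=S0 accept=S1 S0-p->S0 S0-q->S1 S1-p->S1 S1-q->S2 S2-p->S2 S2-q->S0

The only thing that matters is how many `q`s have appeared, reduced mod 3. Use one state per residue: S0 for 0, …, S2 for 2. Reading `q` moves to the next residue; anything else stays put. S1 is accepting.
With 3 states:
        p   q  
>  S0   S0  S1 
 * S1   S1  S2 
   S2   S2  S0 
(> = start, * = accepting)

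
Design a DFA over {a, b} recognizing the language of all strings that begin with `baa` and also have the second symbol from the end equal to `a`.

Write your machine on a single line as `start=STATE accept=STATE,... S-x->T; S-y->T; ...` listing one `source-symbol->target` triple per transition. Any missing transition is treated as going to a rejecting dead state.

start=S0; accept=S4,S5; S0-a->S1; S0-b->S2; S1-a->S1; S1-b->S1; S2-a->S3; S2-b->S1; S3-a->S4; S3-b->S1; S4-a->S4; S4-b->S5; S5-a->S6; S5-b->S7; S6-a->S4; S6-b->S5; S7-a->S6; S7-b->S7

Build one automaton per condition and run them in lockstep. The first has 5 states tracking whether the input so far still matches the prefix `baa`; the second has 7 states tracking the last 2 symbols read. A product state is a pair (one from each), accepting exactly when both do. Minimizing collapses redundant product states.
An 8-state machine:
        a   b  
>  S0   S1  S2 
   S1   S1  S1 
   S2   S3  S1 
   S3   S4  S1 
 * S4   S4  S5 
 * S5   S6  S7 
   S6   S4  S5 
   S7   S6  S7 
(> = start, * = accepting)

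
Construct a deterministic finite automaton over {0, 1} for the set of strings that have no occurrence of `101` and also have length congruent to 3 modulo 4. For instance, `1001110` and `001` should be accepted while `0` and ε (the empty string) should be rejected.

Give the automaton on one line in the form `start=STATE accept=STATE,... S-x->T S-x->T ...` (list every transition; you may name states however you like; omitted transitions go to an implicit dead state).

start=q0 accept=q6,q7,q8 q0-0->q1 q0-1->q2 q1-0->q3 q1-1->q4 q2-0->q5 q2-1->q4 q3-0->q6 q3-1->q7 q4-0->q8 q4-1->q7 q5-0->q6 q5-1->q9 q6-0->q0 q6-1->q10 q7-0->q11 q7-1->q10 q8-0->q0 q8-1->q12 q9-0->q12 q9-1->q12 q10-0->q13 q10-1->q2 q11-0->q1 q11-1->q14 q12-0->q14 q12-1->q14 q13-0->q3 q13-1->q15 q14-0->q15 q14-1->q15 q15-0->q9 q15-1->q9

Build one automaton per condition and run them in lockstep. The first has 4 states tracking partial matches of the forbidden pattern `101`; the second has 4 states tracking the input length modulo 4. A product state is a pair (one from each), accepting exactly when both do.
A 16-state machine:
          0    1  
>  q0     q1   q2 
   q1     q3   q4 
   q2     q5   q4 
   q3     q6   q7 
   q4     q8   q7 
   q5     q6   q9 
 * q6     q0  q10 
 * q7    q11  q10 
 * q8     q0  q12 
   q9    q12  q12 
   q10   q13   q2 
   q11    q1  q14 
   q12   q14  q14 
   q13    q3  q15 
   q14   q15  q15 
   q15    q9   q9 
(> = start, * = accepting)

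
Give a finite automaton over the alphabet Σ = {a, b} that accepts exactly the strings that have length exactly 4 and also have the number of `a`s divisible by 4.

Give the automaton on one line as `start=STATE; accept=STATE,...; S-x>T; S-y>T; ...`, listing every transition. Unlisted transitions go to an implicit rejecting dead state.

start=q0; accept=q8; q0-a>q1; q0-b>q2; q1-a>q3; q1-b>q4; q2-a>q4; q2-b>q5; q3-a>q6; q3-b>q4; q4-a>q4; q4-b>q4; q5-a>q4; q5-b>q7; q6-a>q8; q6-b>q4; q7-a>q4; q7-b>q8; q8-a>q4; q8-b>q4

Handle the two conditions separately and then intersect. The first has 6 states tracking the input length, saturating at 5; the second has 4 states tracking the count of `a`s modulo 4. A product state is a pair (one from each), accepting exactly when both do. Minimizing collapses redundant product states.
        a   b  
>  q0   q1  q2 
   q1   q3  q4 
   q2   q4  q5 
   q3   q6  q4 
   q4   q4  q4 
   q5   q4  q7 
   q6   q8  q4 
   q7   q4  q8 
 * q8   q4  q4 
(> = start, * = accepting)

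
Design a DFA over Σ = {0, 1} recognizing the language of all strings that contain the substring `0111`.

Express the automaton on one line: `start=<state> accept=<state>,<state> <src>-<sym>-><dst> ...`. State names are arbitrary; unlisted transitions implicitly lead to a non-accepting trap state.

Track how much of `0111` has been matched so far: state q0 is no progress, q4 is the absorbing accept state reached once `0111` has occurred. Intermediate states record partial matches; on a mismatch, fall back to the longest reusable overlap.
With 5 states:
        0   1  
>  q0   q1  q0 
   q1   q1  q2 
   q2   q1  q3 
   q3   q1  q4 
 * q4   q4  q4 
(> = start, * = accepting)

start=q0 accept=q4 q0-0->q1 q0-1->q0 q1-0->q1 q1-1->q2 q2-0->q1 q2-1->q3 q3-0->q1 q3-1->q4 q4-0->q4 q4-1->q4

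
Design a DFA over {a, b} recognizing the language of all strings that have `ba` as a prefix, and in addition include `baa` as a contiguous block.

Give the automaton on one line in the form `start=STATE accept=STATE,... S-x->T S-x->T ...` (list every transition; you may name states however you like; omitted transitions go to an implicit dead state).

start=s0 accept=s4 s0-a->s1 s0-b->s2 s1-a->s1 s1-b->s1 s2-a->s3 s2-b->s1 s3-a->s4 s3-b->s5 s4-a->s4 s4-b->s4 s5-a->s3 s5-b->s5

Build one automaton per condition and run them in lockstep. One (4 states) tracks whether the input so far still matches the prefix `ba`; the other (4 states) tracks whether and how much of `baa` has been seen. Each combined state is a pair, one component from each; accept when both components accept. After merging equivalent states the machine shrinks.
A 6-state machine:
        a   b  
>  s0   s1  s2 
   s1   s1  s1 
   s2   s3  s1 
   s3   s4  s5 
 * s4   s4  s4 
   s5   s3  s5 
(> = start, * = accepting)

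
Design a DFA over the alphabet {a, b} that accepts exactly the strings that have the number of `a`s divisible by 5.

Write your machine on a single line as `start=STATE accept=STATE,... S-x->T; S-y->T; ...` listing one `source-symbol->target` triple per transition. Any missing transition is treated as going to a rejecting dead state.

Keep the running count of `a`s modulo 5: each `a` advances along the cycle q0 → q1 → q2 → q3 → q4 → q0 while other symbols loop. Accept at q0.
        a   b  
>* q0   q1  q0 
   q1   q2  q1 
   q2   q3  q2 
   q3   q4  q3 
   q4   q0  q4 
(> = start, * = accepting)

start=q0; accept=q0; q0-a->q1; q0-b->q0; q1-a->q2; q1-b->q1; q2-a->q3; q2-b->q2; q3-a->q4; q3-b->q3; q4-a->q0; q4-b->q4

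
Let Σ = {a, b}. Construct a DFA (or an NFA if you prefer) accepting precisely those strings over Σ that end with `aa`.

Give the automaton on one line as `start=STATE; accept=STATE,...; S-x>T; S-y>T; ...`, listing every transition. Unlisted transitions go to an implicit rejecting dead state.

Remember how much of `aa` the current input suffix matches. State q0 means no match yet; q1 means the last symbol is `a`; q2 means the last 2 symbols are `aa`. Only q2 accepts. On a mismatch, fall back to the longest proper suffix that is still a prefix of `aa`.
        a   b  
>  q0   q1  q0 
   q1   q2  q0 
 * q2   q2  q0 
(> = start, * = accepting)

start=q0; accept=q2; q0-a>q1; q0-b>q0; q1-a>q2; q1-b>q0; q2-a>q2; q2-b>q0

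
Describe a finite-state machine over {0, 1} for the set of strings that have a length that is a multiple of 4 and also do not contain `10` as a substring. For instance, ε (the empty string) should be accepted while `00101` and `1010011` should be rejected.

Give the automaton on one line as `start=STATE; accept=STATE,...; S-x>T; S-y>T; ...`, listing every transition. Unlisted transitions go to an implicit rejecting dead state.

Run two small machines in parallel and take their product. The first has 4 states tracking the input length modulo 4; the second has 3 states tracking partial matches of the forbidden pattern `10`. A product state is a pair (one from each), accepting exactly when both do. Equivalent product states are then merged.
With 9 states:
        0   1  
>* q0   q1  q2 
   q1   q3  q4 
   q2   q5  q4 
   q3   q6  q7 
   q4   q5  q7 
   q5   q5  q5 
   q6   q0  q8 
   q7   q5  q8 
 * q8   q5  q2 
(> = start, * = accepting)

start=q0; accept=q0,q8; q0-0>q1; q0-1>q2; q1-0>q3; q1-1>q4; q2-0>q5; q2-1>q4; q3-0>q6; q3-1>q7; q4-0>q5; q4-1>q7; q5-0>q5; q5-1>q5; q6-0>q0; q6-1>q8; q7-0>q5; q7-1>q8; q8-0>q5; q8-1>q2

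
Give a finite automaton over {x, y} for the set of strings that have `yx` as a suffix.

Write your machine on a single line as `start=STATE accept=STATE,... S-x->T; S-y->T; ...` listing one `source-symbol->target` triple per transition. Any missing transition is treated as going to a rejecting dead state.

Remember how much of `yx` the current input suffix matches. State q0 means no match yet; q1 means the last symbol is `y`; q2 means the last 2 symbols are `yx`. Only q2 accepts. On a mismatch, fall back to the longest proper suffix that is still a prefix of `yx`.
3 states suffice.
        x   y  
>  q0   q0  q1 
   q1   q2  q1 
 * q2   q0  q1 
(> = start, * = accepting)

start=q0; accept=q2; q0-x->q0; q0-y->q1; q1-x->q2; q1-y->q1; q2-x->q0; q2-y->q1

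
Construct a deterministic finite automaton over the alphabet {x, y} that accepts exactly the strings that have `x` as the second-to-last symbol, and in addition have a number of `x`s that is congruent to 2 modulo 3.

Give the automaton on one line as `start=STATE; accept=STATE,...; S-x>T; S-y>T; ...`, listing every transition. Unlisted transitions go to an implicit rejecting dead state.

Run two small machines in parallel and take their product. The first has 7 states tracking the last 2 symbols read; the second has 3 states tracking the count of `x`s modulo 3. A product state is a pair (one from each), accepting exactly when both do.
          x    y  
>  q0     q1   q2 
   q1     q3   q4 
   q2     q5   q6 
 * q3     q7   q8 
   q4     q9  q10 
   q5     q3   q4 
   q6     q5   q6 
   q7    q11  q12 
 * q8    q13  q14 
   q9     q7   q8 
   q10    q9  q10 
   q11    q3   q4 
   q12    q5   q6 
   q13   q11  q12 
   q14   q13  q14 
(> = start, * = accepting)

start=q0; accept=q3,q8; q0-x>q1; q0-y>q2; q1-x>q3; q1-y>q4; q2-x>q5; q2-y>q6; q3-x>q7; q3-y>q8; q4-x>q9; q4-y>q10; q5-x>q3; q5-y>q4; q6-x>q5; q6-y>q6; q7-x>q11; q7-y>q12; q8-x>q13; q8-y>q14; q9-x>q7; q9-y>q8; q10-x>q9; q10-y>q10; q11-x>q3; q11-y>q4; q12-x>q5; q12-y>q6; q13-x>q11; q13-y>q12; q14-x>q13; q14-y>q14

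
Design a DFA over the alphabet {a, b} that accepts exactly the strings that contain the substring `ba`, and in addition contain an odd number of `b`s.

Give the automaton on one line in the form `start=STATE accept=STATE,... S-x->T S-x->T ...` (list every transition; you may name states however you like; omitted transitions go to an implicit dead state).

start=q0 accept=q2 q0-a->q0 q0-b->q1 q1-a->q2 q1-b->q3 q2-a->q2 q2-b->q4 q3-a->q4 q3-b->q1 q4-a->q4 q4-b->q2

Run two small machines in parallel and take their product. The first has 3 states tracking whether and how much of `ba` has been seen; the second has 2 states tracking the count of `b`s modulo 2. A product state is a pair (one from each), accepting exactly when both do.
With 5 states:
        a   b  
>  q0   q0  q1 
   q1   q2  q3 
 * q2   q2  q4 
   q3   q4  q1 
   q4   q4  q2 
(> = start, * = accepting)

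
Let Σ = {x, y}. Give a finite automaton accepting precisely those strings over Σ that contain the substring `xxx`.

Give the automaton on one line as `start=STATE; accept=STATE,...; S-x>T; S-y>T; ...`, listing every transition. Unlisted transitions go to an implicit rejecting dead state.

start=S0; accept=S3; S0-x>S1; S0-y>S0; S1-x>S2; S1-y>S0; S2-x>S3; S2-y>S0; S3-x>S3; S3-y>S3

States S0..S2 record the length of the longest prefix of `xxx` that matches the current input suffix. Reaching S3 means `xxx` has been seen, and we stay there forever. Accept from S3.
4 states suffice.
        x   y  
>  S0   S1  S0 
   S1   S2  S0 
   S2   S3  S0 
 * S3   S3  S3 
(> = start, * = accepting)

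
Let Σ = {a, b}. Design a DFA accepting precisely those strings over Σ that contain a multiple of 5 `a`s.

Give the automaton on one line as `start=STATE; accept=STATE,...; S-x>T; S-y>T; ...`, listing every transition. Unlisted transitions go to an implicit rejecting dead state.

The only thing that matters is how many `a`s have appeared, reduced mod 5. Use one state per residue: S0 for 0, …, S4 for 4. Reading `a` moves to the next residue; anything else stays put. S0 is accepting.
        a   b  
>* S0   S1  S0 
   S1   S2  S1 
   S2   S3  S2 
   S3   S4  S3 
   S4   S0  S4 
(> = start, * = accepting)

start=S0; accept=S0; S0-a>S1; S0-b>S0; S1-a>S2; S1-b>S1; S2-a>S3; S2-b>S2; S3-a>S4; S3-b>S3; S4-a>S0; S4-b>S4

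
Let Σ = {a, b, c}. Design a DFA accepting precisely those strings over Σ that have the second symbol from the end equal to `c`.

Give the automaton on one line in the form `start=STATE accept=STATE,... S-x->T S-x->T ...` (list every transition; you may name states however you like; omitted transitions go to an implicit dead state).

start=s0 accept=s10,s11,s12 s0-a->s1 s0-b->s2 s0-c->s3 s1-a->s4 s1-b->s5 s1-c->s6 s2-a->s7 s2-b->s8 s2-c->s9 s3-a->s10 s3-b->s11 s3-c->s12 s4-a->s4 s4-b->s5 s4-c->s6 s5-a->s7 s5-b->s8 s5-c->s9 s6-a->s10 s6-b->s11 s6-c->s12 s7-a->s4 s7-b->s5 s7-c->s6 s8-a->s7 s8-b->s8 s8-c->s9 s9-a->s10 s9-b->s11 s9-c->s12 s10-a->s4 s10-b->s5 s10-c->s6 s11-a->s7 s11-b->s8 s11-c->s9 s12-a->s10 s12-b->s11 s12-c->s12

A DFA must remember the last 2 symbols (since which symbol is second-to-last isn't known until the input ends). Use one state per possible window of the last ≤2 symbols; accept from those whose window starts with `c`.
13 states suffice.
          a    b    c  
>  s0     s1   s2   s3 
   s1     s4   s5   s6 
   s2     s7   s8   s9 
   s3    s10  s11  s12 
   s4     s4   s5   s6 
   s5     s7   s8   s9 
   s6    s10  s11  s12 
   s7     s4   s5   s6 
   s8     s7   s8   s9 
   s9    s10  s11  s12 
 * s10    s4   s5   s6 
 * s11    s7   s8   s9 
 * s12   s10  s11  s12 
(> = start, * = accepting)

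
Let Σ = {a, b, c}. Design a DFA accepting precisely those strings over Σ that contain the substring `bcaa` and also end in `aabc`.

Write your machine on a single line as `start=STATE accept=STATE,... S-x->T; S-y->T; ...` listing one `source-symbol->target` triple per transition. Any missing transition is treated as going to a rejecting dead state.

start=s0; accept=s12; s0-a->s1; s0-b->s2; s0-c->s0; s1-a->s3; s1-b->s2; s1-c->s0; s2-a->s1; s2-b->s2; s2-c->s4; s3-a->s3; s3-b->s5; s3-c->s0; s4-a->s6; s4-b->s2; s4-c->s0; s5-a->s1; s5-b->s2; s5-c->s7; s6-a->s8; s6-b->s2; s6-c->s0; s7-a->s6; s7-b->s2; s7-c->s0; s8-a->s8; s8-b->s9; s8-c->s10; s9-a->s11; s9-b->s10; s9-c->s12; s10-a->s11; s10-b->s10; s10-c->s10; s11-a->s8; s11-b->s10; s11-c->s10; s12-a->s11; s12-b->s10; s12-c->s10

Run two small machines in parallel and take their product. The first has 5 states tracking whether and how much of `bcaa` has been seen; the second has 5 states tracking how much of the suffix `aabc` has currently been matched. A product state is a pair (one from each), accepting exactly when both do.
          a    b    c  
>  s0     s1   s2   s0 
   s1     s3   s2   s0 
   s2     s1   s2   s4 
   s3     s3   s5   s0 
   s4     s6   s2   s0 
   s5     s1   s2   s7 
   s6     s8   s2   s0 
   s7     s6   s2   s0 
   s8     s8   s9  s10 
   s9    s11  s10  s12 
   s10   s11  s10  s10 
   s11    s8  s10  s10 
 * s12   s11  s10  s10 
(> = start, * = accepting)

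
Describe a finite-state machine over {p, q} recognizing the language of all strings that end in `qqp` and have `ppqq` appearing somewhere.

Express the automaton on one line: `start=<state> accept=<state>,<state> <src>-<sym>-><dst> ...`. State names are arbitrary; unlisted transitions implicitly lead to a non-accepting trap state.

Run two small machines in parallel and take their product. One (4 states) tracks how much of the suffix `qqp` has currently been matched; the other (5 states) tracks whether and how much of `ppqq` has been seen. Each combined state is a pair, one component from each; accept when both components accept. After merging equivalent states the machine shrinks.
An 8-state machine:
       p  q 
>  A   B  A 
   B   C  A 
   C   C  D 
   D   B  E 
   E   F  E 
 * F   G  H 
   G   G  H 
   H   G  E 
(> = start, * = accepting)

start=A accept=F A-p->B A-q->A B-p->C B-q->A C-p->C C-q->D D-p->B D-q->E E-p->F E-q->E F-p->G F-q->H G-p->G G-q->H H-p->G H-q->E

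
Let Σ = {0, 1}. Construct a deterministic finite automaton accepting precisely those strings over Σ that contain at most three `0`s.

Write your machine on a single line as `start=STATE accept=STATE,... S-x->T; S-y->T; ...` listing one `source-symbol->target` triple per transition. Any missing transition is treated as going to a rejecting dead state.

Only the number of `0`s matters, and only up to 4. Make a chain S0 → S1 → S2 → S3 → S4 advanced by each `0` (with S4 absorbing); every other symbol self-loops. The accepting set is {S0, S1, S2, S3}.
With 5 states:
        0   1  
>* S0   S1  S0 
 * S1   S2  S1 
 * S2   S3  S2 
 * S3   S4  S3 
   S4   S4  S4 
(> = start, * = accepting)

start=S0; accept=S0,S1,S2,S3; S0-0->S1; S0-1->S0; S1-0->S2; S1-1->S1; S2-0->S3; S2-1->S2; S3-0->S4; S3-1->S3; S4-0->S4; S4-1->S4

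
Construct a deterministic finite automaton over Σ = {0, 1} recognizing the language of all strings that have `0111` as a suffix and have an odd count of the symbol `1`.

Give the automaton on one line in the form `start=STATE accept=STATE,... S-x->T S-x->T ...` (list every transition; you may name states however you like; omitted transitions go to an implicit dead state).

start=q0 accept=q5 q0-0->q1 q0-1->q2 q1-0->q1 q1-1->q3 q2-0->q2 q2-1->q0 q3-0->q2 q3-1->q4 q4-0->q1 q4-1->q5 q5-0->q2 q5-1->q0

Build one automaton per condition and run them in lockstep. One (5 states) tracks how much of the suffix `0111` has currently been matched; the other (2 states) tracks the count of `1`s modulo 2. Each combined state is a pair, one component from each; accept when both components accept. After merging equivalent states the machine shrinks.
A 6-state machine:
        0   1  
>  q0   q1  q2 
   q1   q1  q3 
   q2   q2  q0 
   q3   q2  q4 
   q4   q1  q5 
 * q5   q2  q0 
(> = start, * = accepting)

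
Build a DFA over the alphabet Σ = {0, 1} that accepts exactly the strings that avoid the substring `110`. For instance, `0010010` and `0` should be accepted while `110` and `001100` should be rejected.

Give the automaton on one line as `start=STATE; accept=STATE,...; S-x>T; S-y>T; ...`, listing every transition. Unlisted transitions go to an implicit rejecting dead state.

Track partial matches of the forbidden pattern `110`. State D is a dead state reached once `110` has occurred; every other state accepts. A means no part of `110` is currently matched.
4 states suffice.
       0  1 
>* A   A  B 
 * B   A  C 
 * C   D  C 
   D   D  D 
(> = start, * = accepting)

start=A; accept=A,B,C; A-0>A; A-1>B; B-0>A; B-1>C; C-0>D; C-1>C; D-0>D; D-1>D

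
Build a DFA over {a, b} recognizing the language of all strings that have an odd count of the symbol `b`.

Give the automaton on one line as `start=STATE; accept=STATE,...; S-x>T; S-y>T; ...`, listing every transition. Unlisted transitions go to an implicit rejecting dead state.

start=S0; accept=S1; S0-a>S0; S0-b>S1; S1-a>S1; S1-b>S0

Keep the running count of `b`s modulo 2: each `b` advances along the cycle S0 → S1 → S0 while other symbols loop. Accept at S1.
        a   b  
>  S0   S0  S1 
 * S1   S1  S0 
(> = start, * = accepting)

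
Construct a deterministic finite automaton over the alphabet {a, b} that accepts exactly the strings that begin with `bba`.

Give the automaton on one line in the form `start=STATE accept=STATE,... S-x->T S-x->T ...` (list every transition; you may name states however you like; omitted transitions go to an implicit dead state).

start=q0 accept=q3 q0-a->q4 q0-b->q1 q1-a->q4 q1-b->q2 q2-a->q3 q2-b->q4 q3-a->q3 q3-b->q3 q4-a->q4 q4-b->q4

Check the first 3 symbols one by one: q0 through q2 record how many have matched `bba` so far; any wrong symbol goes to the dead state q4. After all 3 match we enter the accepting sink q3.
A 5-state machine:
        a   b  
>  q0   q4  q1 
   q1   q4  q2 
   q2   q3  q4 
 * q3   q3  q3 
   q4   q4  q4 
(> = start, * = accepting)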